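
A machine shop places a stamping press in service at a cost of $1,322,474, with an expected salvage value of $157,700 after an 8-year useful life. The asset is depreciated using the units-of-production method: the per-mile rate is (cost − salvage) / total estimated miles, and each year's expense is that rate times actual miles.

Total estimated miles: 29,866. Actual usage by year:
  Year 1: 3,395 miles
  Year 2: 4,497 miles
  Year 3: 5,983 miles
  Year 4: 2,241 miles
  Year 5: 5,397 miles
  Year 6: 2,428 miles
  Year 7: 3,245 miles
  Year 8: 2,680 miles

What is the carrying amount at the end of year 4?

Depreciable base = $1,322,474 − $157,700 = $1,164,774.
Rate = $1,164,774 / 29,866 miles = $39 per mile.
Year 1: 3,395 × $39 = $132,405. Book value $1,190,069.
Year 2: 4,497 × $39 = $175,383. Book value $1,014,686.
Year 3: 5,983 × $39 = $233,337. Book value $781,349.
Year 4: 2,241 × $39 = $87,399. Book value $693,950.

$693,950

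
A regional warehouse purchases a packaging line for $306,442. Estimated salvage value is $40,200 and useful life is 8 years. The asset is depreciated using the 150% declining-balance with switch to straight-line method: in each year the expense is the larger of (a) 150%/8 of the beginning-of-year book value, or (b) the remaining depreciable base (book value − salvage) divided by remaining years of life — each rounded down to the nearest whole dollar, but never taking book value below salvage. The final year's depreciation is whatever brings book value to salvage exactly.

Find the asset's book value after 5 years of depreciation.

$108,511

Depreciable base = $306,442 − $40,200 = $266,242.
Year 1: DB = ⌊$306,442 × 150%/8⌋ = $57,457; SL = ⌊$266,242/8⌋ = $33,280 → take DB $57,457. Book value $248,985.
Year 2: DB = ⌊$248,985 × 150%/8⌋ = $46,684; SL = ⌊$208,785/7⌋ = $29,826 → take DB $46,684. Book value $202,301.
Year 3: DB = ⌊$202,301 × 150%/8⌋ = $37,931; SL = ⌊$162,101/6⌋ = $27,016 → take DB $37,931. Book value $164,370.
Year 4: DB = ⌊$164,370 × 150%/8⌋ = $30,819; SL = ⌊$124,170/5⌋ = $24,834 → take DB $30,819. Book value $133,551.
Year 5: DB = ⌊$133,551 × 150%/8⌋ = $25,040; SL = ⌊$93,351/4⌋ = $23,337 → take DB $25,040. Book value $108,511.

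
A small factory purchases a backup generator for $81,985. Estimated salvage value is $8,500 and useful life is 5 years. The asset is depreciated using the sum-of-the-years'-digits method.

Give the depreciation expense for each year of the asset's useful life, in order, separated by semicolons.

$24,495; $19,596; $14,697; $9,798; $4,899

Depreciable base = $81,985 − $8,500 = $73,485.
Sum of the years' digits = 5+4+3+2+1 = 15.
Year 1: $73,485 × 5/15 = $24,495. Book value $57,490.
Year 2: $73,485 × 4/15 = $19,596. Book value $37,894.
Year 3: $73,485 × 3/15 = $14,697. Book value $23,197.
Year 4: $73,485 × 2/15 = $9,798. Book value $13,399.
Year 5: $73,485 × 1/15 = $4,899. Book value $8,500.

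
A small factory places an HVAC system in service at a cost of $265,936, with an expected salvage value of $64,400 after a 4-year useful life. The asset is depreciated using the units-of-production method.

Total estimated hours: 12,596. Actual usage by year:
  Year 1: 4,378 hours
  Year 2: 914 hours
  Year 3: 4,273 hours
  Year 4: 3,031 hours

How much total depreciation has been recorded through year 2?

$84,672

Depreciable base = $265,936 − $64,400 = $201,536.
Rate = $201,536 / 12,596 hours = $16 per hour.
Year 1: 4,378 × $16 = $70,048. Book value $195,888.
Year 2: 914 × $16 = $14,624. Book value $181,264.
Accumulated through year 2 = $265,936 − $181,264 = $84,672.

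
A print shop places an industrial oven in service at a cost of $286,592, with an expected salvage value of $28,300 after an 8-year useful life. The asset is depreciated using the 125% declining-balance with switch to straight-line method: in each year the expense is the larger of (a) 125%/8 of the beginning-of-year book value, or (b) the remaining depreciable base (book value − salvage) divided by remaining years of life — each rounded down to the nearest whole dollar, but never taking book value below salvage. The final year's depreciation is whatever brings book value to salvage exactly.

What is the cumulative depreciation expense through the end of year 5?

$171,982

Depreciable base = $286,592 − $28,300 = $258,292.
Year 1: DB = ⌊$286,592 × 125%/8⌋ = $44,780; SL = ⌊$258,292/8⌋ = $32,286 → take DB $44,780. Book value $241,812.
Year 2: DB = ⌊$241,812 × 125%/8⌋ = $37,783; SL = ⌊$213,512/7⌋ = $30,501 → take DB $37,783. Book value $204,029.
Year 3: DB = ⌊$204,029 × 125%/8⌋ = $31,879; SL = ⌊$175,729/6⌋ = $29,288 → take DB $31,879. Book value $172,150.
Year 4: DB = ⌊$172,150 × 125%/8⌋ = $26,898; SL = ⌊$143,850/5⌋ = $28,770 → take SL $28,770. Book value $143,380.
Year 5: DB = ⌊$143,380 × 125%/8⌋ = $22,403; SL = ⌊$115,080/4⌋ = $28,770 → take SL $28,770. Book value $114,610.
Accumulated through year 5 = $286,592 − $114,610 = $171,982.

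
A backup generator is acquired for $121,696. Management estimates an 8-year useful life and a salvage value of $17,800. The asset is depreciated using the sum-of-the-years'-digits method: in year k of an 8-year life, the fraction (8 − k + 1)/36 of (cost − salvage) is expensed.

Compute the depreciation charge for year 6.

Depreciable base = $121,696 − $17,800 = $103,896.
Sum of the years' digits = 8+7+6+5+4+3+2+1 = 36.
Year 1: $103,896 × 8/36 = $23,088. Book value $98,608.
Year 2: $103,896 × 7/36 = $20,202. Book value $78,406.
Year 3: $103,896 × 6/36 = $17,316. Book value $61,090.
Year 4: $103,896 × 5/36 = $14,430. Book value $46,660.
Year 5: $103,896 × 4/36 = $11,544. Book value $35,116.
Year 6: $103,896 × 3/36 = $8,658. Book value $26,458.

$8,658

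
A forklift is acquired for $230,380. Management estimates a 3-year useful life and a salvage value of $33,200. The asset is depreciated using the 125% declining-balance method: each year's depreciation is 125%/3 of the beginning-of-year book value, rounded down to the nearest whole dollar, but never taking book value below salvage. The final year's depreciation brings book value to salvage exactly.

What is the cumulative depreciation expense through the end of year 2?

Depreciable base = $230,380 − $33,200 = $197,180.
Year 1: ⌊$230,380 × 125%/3⌋ = $95,991. Book value $134,389.
Year 2: ⌊$134,389 × 125%/3⌋ = $55,995. Book value $78,394.
Accumulated through year 2 = $230,380 − $78,394 = $151,986.

$151,986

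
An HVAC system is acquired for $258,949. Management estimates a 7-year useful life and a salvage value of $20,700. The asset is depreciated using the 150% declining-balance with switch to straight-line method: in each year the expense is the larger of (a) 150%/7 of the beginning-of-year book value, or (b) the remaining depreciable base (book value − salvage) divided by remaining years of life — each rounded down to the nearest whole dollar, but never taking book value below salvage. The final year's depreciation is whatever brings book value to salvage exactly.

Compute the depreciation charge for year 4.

Depreciable base = $258,949 − $20,700 = $238,249.
Year 1: DB = ⌊$258,949 × 150%/7⌋ = $55,489; SL = ⌊$238,249/7⌋ = $34,035 → take DB $55,489. Book value $203,460.
Year 2: DB = ⌊$203,460 × 150%/7⌋ = $43,598; SL = ⌊$182,760/6⌋ = $30,460 → take DB $43,598. Book value $159,862.
Year 3: DB = ⌊$159,862 × 150%/7⌋ = $34,256; SL = ⌊$139,162/5⌋ = $27,832 → take DB $34,256. Book value $125,606.
Year 4: DB = ⌊$125,606 × 150%/7⌋ = $26,915; SL = ⌊$104,906/4⌋ = $26,226 → take DB $26,915. Book value $98,691.

$26,915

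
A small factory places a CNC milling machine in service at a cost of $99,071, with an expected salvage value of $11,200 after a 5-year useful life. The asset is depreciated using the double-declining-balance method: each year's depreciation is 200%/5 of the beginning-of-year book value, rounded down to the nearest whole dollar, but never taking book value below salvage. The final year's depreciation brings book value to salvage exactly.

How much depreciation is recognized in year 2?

Depreciable base = $99,071 − $11,200 = $87,871.
Year 1: ⌊$99,071 × 200%/5⌋ = $39,628. Book value $59,443.
Year 2: ⌊$59,443 × 200%/5⌋ = $23,777. Book value $35,666.

$23,777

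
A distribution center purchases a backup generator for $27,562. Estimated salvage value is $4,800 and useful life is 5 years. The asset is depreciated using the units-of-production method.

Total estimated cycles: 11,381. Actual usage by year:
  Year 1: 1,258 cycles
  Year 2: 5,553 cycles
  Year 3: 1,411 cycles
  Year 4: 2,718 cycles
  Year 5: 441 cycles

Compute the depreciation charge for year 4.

$5,436

Depreciable base = $27,562 − $4,800 = $22,762.
Rate = $22,762 / 11,381 cycles = $2 per cycle.
Year 1: 1,258 × $2 = $2,516. Book value $25,046.
Year 2: 5,553 × $2 = $11,106. Book value $13,940.
Year 3: 1,411 × $2 = $2,822. Book value $11,118.
Year 4: 2,718 × $2 = $5,436. Book value $5,682.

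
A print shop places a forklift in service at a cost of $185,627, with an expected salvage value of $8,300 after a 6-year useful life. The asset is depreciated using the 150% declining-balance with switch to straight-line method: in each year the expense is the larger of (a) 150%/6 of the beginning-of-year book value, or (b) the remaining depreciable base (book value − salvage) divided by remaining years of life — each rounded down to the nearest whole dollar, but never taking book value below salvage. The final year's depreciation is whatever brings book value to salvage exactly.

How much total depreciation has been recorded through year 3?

$107,315

Depreciable base = $185,627 − $8,300 = $177,327.
Year 1: DB = ⌊$185,627 × 150%/6⌋ = $46,406; SL = ⌊$177,327/6⌋ = $29,554 → take DB $46,406. Book value $139,221.
Year 2: DB = ⌊$139,221 × 150%/6⌋ = $34,805; SL = ⌊$130,921/5⌋ = $26,184 → take DB $34,805. Book value $104,416.
Year 3: DB = ⌊$104,416 × 150%/6⌋ = $26,104; SL = ⌊$96,116/4⌋ = $24,029 → take DB $26,104. Book value $78,312.
Accumulated through year 3 = $185,627 − $78,312 = $107,315.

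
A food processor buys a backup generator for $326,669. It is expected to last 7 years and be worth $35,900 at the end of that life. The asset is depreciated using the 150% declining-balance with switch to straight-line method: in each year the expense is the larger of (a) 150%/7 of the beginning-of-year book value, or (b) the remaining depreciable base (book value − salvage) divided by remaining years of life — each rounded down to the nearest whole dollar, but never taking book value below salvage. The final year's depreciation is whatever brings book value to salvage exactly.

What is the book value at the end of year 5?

Depreciable base = $326,669 − $35,900 = $290,769.
Year 1: DB = ⌊$326,669 × 150%/7⌋ = $70,000; SL = ⌊$290,769/7⌋ = $41,538 → take DB $70,000. Book value $256,669.
Year 2: DB = ⌊$256,669 × 150%/7⌋ = $55,000; SL = ⌊$220,769/6⌋ = $36,794 → take DB $55,000. Book value $201,669.
Year 3: DB = ⌊$201,669 × 150%/7⌋ = $43,214; SL = ⌊$165,769/5⌋ = $33,153 → take DB $43,214. Book value $158,455.
Year 4: DB = ⌊$158,455 × 150%/7⌋ = $33,954; SL = ⌊$122,555/4⌋ = $30,638 → take DB $33,954. Book value $124,501.
Year 5: DB = ⌊$124,501 × 150%/7⌋ = $26,678; SL = ⌊$88,601/3⌋ = $29,533 → take SL $29,533. Book value $94,968.

$94,968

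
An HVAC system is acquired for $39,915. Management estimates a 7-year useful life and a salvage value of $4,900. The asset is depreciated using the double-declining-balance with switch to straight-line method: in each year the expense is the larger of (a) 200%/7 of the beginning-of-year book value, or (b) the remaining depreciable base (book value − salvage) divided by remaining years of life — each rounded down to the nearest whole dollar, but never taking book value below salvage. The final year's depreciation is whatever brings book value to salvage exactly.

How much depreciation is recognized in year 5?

$2,968

Depreciable base = $39,915 − $4,900 = $35,015.
Year 1: DB = ⌊$39,915 × 200%/7⌋ = $11,404; SL = ⌊$35,015/7⌋ = $5,002 → take DB $11,404. Book value $28,511.
Year 2: DB = ⌊$28,511 × 200%/7⌋ = $8,146; SL = ⌊$23,611/6⌋ = $3,935 → take DB $8,146. Book value $20,365.
Year 3: DB = ⌊$20,365 × 200%/7⌋ = $5,818; SL = ⌊$15,465/5⌋ = $3,093 → take DB $5,818. Book value $14,547.
Year 4: DB = ⌊$14,547 × 200%/7⌋ = $4,156; SL = ⌊$9,647/4⌋ = $2,411 → take DB $4,156. Book value $10,391.
Year 5: DB = ⌊$10,391 × 200%/7⌋ = $2,968; SL = ⌊$5,491/3⌋ = $1,830 → take DB $2,968. Book value $7,423.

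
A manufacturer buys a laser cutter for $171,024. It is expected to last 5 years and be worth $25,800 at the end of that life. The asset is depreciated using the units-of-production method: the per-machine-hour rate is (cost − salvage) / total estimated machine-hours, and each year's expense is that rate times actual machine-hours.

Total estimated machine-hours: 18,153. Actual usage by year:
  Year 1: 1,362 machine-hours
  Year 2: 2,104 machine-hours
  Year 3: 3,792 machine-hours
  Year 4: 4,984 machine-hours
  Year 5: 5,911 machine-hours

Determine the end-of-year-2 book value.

Depreciable base = $171,024 − $25,800 = $145,224.
Rate = $145,224 / 18,153 machine-hours = $8 per machine-hour.
Year 1: 1,362 × $8 = $10,896. Book value $160,128.
Year 2: 2,104 × $8 = $16,832. Book value $143,296.

$143,296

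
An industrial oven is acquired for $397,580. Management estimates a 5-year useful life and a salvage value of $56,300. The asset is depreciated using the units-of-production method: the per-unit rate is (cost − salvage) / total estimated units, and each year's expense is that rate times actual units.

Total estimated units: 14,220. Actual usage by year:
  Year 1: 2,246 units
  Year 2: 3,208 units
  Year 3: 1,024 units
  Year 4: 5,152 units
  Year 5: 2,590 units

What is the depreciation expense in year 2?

Depreciable base = $397,580 − $56,300 = $341,280.
Rate = $341,280 / 14,220 units = $24 per unit.
Year 1: 2,246 × $24 = $53,904. Book value $343,676.
Year 2: 3,208 × $24 = $76,992. Book value $266,684.

$76,992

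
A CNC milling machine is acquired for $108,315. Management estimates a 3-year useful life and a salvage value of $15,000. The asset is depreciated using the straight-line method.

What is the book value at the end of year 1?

Depreciable base = $108,315 − $15,000 = $93,315.
Annual expense = $93,315 / 3 = $31,105.
End of year 1: book value $77,210.

$77,210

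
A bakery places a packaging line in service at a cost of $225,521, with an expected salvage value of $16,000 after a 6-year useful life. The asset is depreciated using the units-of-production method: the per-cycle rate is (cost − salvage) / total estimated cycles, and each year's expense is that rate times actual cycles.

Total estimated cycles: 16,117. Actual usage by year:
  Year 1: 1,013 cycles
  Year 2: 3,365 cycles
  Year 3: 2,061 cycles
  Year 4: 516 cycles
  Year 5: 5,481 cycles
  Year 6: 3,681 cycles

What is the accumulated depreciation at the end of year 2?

$56,914

Depreciable base = $225,521 − $16,000 = $209,521.
Rate = $209,521 / 16,117 cycles = $13 per cycle.
Year 1: 1,013 × $13 = $13,169. Book value $212,352.
Year 2: 3,365 × $13 = $43,745. Book value $168,607.
Accumulated through year 2 = $225,521 − $168,607 = $56,914.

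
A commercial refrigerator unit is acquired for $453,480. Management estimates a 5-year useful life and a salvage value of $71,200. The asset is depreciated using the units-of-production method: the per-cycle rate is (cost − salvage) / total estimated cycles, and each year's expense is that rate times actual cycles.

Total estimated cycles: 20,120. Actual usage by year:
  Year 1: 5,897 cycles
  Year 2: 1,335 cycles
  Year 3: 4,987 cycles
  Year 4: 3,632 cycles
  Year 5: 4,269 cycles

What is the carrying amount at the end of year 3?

$221,319

Depreciable base = $453,480 − $71,200 = $382,280.
Rate = $382,280 / 20,120 cycles = $19 per cycle.
Year 1: 5,897 × $19 = $112,043. Book value $341,437.
Year 2: 1,335 × $19 = $25,365. Book value $316,072.
Year 3: 4,987 × $19 = $94,753. Book value $221,319.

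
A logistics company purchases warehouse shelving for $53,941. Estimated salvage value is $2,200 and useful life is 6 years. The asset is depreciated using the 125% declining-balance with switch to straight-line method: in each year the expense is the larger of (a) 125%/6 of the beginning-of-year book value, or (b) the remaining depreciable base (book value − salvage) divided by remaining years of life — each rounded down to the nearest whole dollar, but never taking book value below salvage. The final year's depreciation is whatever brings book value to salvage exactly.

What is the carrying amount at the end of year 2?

$33,808

Depreciable base = $53,941 − $2,200 = $51,741.
Year 1: DB = ⌊$53,941 × 125%/6⌋ = $11,237; SL = ⌊$51,741/6⌋ = $8,623 → take DB $11,237. Book value $42,704.
Year 2: DB = ⌊$42,704 × 125%/6⌋ = $8,896; SL = ⌊$40,504/5⌋ = $8,100 → take DB $8,896. Book value $33,808.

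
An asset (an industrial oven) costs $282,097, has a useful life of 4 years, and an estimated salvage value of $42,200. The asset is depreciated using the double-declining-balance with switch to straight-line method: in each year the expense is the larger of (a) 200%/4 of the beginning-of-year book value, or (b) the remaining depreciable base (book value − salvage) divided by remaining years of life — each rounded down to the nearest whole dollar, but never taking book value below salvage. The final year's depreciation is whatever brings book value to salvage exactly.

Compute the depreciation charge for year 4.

Depreciable base = $282,097 − $42,200 = $239,897.
Year 1: DB = ⌊$282,097 × 200%/4⌋ = $141,048; SL = ⌊$239,897/4⌋ = $59,974 → take DB $141,048. Book value $141,049.
Year 2: DB = ⌊$141,049 × 200%/4⌋ = $70,524; SL = ⌊$98,849/3⌋ = $32,949 → take DB $70,524. Book value $70,525.
Year 3: DB = ⌊$70,525 × 200%/4⌋ = $35,262; SL = ⌊$28,325/2⌋ = $14,162 → take DB $35,262, capped at $28,325. Book value $42,200.
Year 4 (final): $42,200 − $42,200 = $0. Book value $42,200.

$0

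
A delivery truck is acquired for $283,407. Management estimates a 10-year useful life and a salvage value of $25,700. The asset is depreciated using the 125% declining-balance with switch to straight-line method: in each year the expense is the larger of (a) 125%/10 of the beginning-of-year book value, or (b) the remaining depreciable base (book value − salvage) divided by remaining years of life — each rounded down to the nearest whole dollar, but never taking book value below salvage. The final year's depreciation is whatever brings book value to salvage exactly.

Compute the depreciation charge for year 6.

$23,405

Depreciable base = $283,407 − $25,700 = $257,707.
Year 1: DB = ⌊$283,407 × 125%/10⌋ = $35,425; SL = ⌊$257,707/10⌋ = $25,770 → take DB $35,425. Book value $247,982.
Year 2: DB = ⌊$247,982 × 125%/10⌋ = $30,997; SL = ⌊$222,282/9⌋ = $24,698 → take DB $30,997. Book value $216,985.
Year 3: DB = ⌊$216,985 × 125%/10⌋ = $27,123; SL = ⌊$191,285/8⌋ = $23,910 → take DB $27,123. Book value $189,862.
Year 4: DB = ⌊$189,862 × 125%/10⌋ = $23,732; SL = ⌊$164,162/7⌋ = $23,451 → take DB $23,732. Book value $166,130.
Year 5: DB = ⌊$166,130 × 125%/10⌋ = $20,766; SL = ⌊$140,430/6⌋ = $23,405 → take SL $23,405. Book value $142,725.
Year 6: DB = ⌊$142,725 × 125%/10⌋ = $17,840; SL = ⌊$117,025/5⌋ = $23,405 → take SL $23,405. Book value $119,320.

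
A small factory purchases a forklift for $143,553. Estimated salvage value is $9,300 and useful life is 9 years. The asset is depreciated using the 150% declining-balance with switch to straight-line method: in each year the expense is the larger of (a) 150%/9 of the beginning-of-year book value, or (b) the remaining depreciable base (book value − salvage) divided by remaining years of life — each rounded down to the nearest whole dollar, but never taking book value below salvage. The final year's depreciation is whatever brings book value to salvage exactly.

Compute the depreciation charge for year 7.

$11,986

Depreciable base = $143,553 − $9,300 = $134,253.
Year 1: DB = ⌊$143,553 × 150%/9⌋ = $23,925; SL = ⌊$134,253/9⌋ = $14,917 → take DB $23,925. Book value $119,628.
Year 2: DB = ⌊$119,628 × 150%/9⌋ = $19,938; SL = ⌊$110,328/8⌋ = $13,791 → take DB $19,938. Book value $99,690.
Year 3: DB = ⌊$99,690 × 150%/9⌋ = $16,615; SL = ⌊$90,390/7⌋ = $12,912 → take DB $16,615. Book value $83,075.
Year 4: DB = ⌊$83,075 × 150%/9⌋ = $13,845; SL = ⌊$73,775/6⌋ = $12,295 → take DB $13,845. Book value $69,230.
Year 5: DB = ⌊$69,230 × 150%/9⌋ = $11,538; SL = ⌊$59,930/5⌋ = $11,986 → take SL $11,986. Book value $57,244.
Year 6: DB = ⌊$57,244 × 150%/9⌋ = $9,540; SL = ⌊$47,944/4⌋ = $11,986 → take SL $11,986. Book value $45,258.
Year 7: DB = ⌊$45,258 × 150%/9⌋ = $7,543; SL = ⌊$35,958/3⌋ = $11,986 → take SL $11,986. Book value $33,272.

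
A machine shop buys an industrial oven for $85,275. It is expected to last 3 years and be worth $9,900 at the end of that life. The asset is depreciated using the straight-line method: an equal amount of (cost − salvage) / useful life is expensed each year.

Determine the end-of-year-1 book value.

Depreciable base = $85,275 − $9,900 = $75,375.
Annual expense = $75,375 / 3 = $25,125.
End of year 1: book value $60,150.

$60,150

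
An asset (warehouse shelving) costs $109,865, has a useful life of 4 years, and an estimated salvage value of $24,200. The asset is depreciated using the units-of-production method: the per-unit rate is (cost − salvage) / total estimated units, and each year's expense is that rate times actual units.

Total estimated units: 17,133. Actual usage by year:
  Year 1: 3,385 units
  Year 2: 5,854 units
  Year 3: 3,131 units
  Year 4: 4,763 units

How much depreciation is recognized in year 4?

Depreciable base = $109,865 − $24,200 = $85,665.
Rate = $85,665 / 17,133 units = $5 per unit.
Year 1: 3,385 × $5 = $16,925. Book value $92,940.
Year 2: 5,854 × $5 = $29,270. Book value $63,670.
Year 3: 3,131 × $5 = $15,655. Book value $48,015.
Year 4: 4,763 × $5 = $23,815. Book value $24,200.

$23,815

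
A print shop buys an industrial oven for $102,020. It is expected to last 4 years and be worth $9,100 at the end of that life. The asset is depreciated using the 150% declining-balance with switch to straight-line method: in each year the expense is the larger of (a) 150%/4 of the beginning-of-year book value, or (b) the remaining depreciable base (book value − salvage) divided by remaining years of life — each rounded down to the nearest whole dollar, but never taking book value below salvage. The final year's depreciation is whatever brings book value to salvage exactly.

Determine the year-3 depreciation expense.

Depreciable base = $102,020 − $9,100 = $92,920.
Year 1: DB = ⌊$102,020 × 150%/4⌋ = $38,257; SL = ⌊$92,920/4⌋ = $23,230 → take DB $38,257. Book value $63,763.
Year 2: DB = ⌊$63,763 × 150%/4⌋ = $23,911; SL = ⌊$54,663/3⌋ = $18,221 → take DB $23,911. Book value $39,852.
Year 3: DB = ⌊$39,852 × 150%/4⌋ = $14,944; SL = ⌊$30,752/2⌋ = $15,376 → take SL $15,376. Book value $24,476.

$15,376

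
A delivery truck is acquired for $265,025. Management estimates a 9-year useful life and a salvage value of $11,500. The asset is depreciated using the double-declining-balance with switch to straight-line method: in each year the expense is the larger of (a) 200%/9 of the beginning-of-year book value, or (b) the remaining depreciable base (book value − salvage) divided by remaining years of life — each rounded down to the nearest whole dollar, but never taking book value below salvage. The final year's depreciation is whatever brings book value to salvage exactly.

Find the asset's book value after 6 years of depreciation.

$58,673

Depreciable base = $265,025 − $11,500 = $253,525.
Year 1: DB = ⌊$265,025 × 200%/9⌋ = $58,894; SL = ⌊$253,525/9⌋ = $28,169 → take DB $58,894. Book value $206,131.
Year 2: DB = ⌊$206,131 × 200%/9⌋ = $45,806; SL = ⌊$194,631/8⌋ = $24,328 → take DB $45,806. Book value $160,325.
Year 3: DB = ⌊$160,325 × 200%/9⌋ = $35,627; SL = ⌊$148,825/7⌋ = $21,260 → take DB $35,627. Book value $124,698.
Year 4: DB = ⌊$124,698 × 200%/9⌋ = $27,710; SL = ⌊$113,198/6⌋ = $18,866 → take DB $27,710. Book value $96,988.
Year 5: DB = ⌊$96,988 × 200%/9⌋ = $21,552; SL = ⌊$85,488/5⌋ = $17,097 → take DB $21,552. Book value $75,436.
Year 6: DB = ⌊$75,436 × 200%/9⌋ = $16,763; SL = ⌊$63,936/4⌋ = $15,984 → take DB $16,763. Book value $58,673.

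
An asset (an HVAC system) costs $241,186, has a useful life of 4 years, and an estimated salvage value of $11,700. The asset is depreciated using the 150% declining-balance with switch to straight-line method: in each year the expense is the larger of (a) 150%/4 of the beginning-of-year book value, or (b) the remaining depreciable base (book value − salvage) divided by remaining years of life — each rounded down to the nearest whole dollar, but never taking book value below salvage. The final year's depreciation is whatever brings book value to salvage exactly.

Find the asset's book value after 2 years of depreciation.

$94,214

Depreciable base = $241,186 − $11,700 = $229,486.
Year 1: DB = ⌊$241,186 × 150%/4⌋ = $90,444; SL = ⌊$229,486/4⌋ = $57,371 → take DB $90,444. Book value $150,742.
Year 2: DB = ⌊$150,742 × 150%/4⌋ = $56,528; SL = ⌊$139,042/3⌋ = $46,347 → take DB $56,528. Book value $94,214.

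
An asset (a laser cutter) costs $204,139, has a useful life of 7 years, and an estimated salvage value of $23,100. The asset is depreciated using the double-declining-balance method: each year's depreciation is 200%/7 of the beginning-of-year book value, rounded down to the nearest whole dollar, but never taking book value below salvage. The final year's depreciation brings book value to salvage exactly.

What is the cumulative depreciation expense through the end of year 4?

$150,999

Depreciable base = $204,139 − $23,100 = $181,039.
Year 1: ⌊$204,139 × 200%/7⌋ = $58,325. Book value $145,814.
Year 2: ⌊$145,814 × 200%/7⌋ = $41,661. Book value $104,153.
Year 3: ⌊$104,153 × 200%/7⌋ = $29,758. Book value $74,395.
Year 4: ⌊$74,395 × 200%/7⌋ = $21,255. Book value $53,140.
Accumulated through year 4 = $204,139 − $53,140 = $150,999.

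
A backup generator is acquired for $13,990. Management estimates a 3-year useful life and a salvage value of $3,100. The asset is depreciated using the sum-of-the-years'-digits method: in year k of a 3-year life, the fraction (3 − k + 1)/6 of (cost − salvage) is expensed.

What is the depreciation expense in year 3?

Depreciable base = $13,990 − $3,100 = $10,890.
Sum of the years' digits = 3+2+1 = 6.
Year 1: $10,890 × 3/6 = $5,445. Book value $8,545.
Year 2: $10,890 × 2/6 = $3,630. Book value $4,915.
Year 3: $10,890 × 1/6 = $1,815. Book value $3,100.

$1,815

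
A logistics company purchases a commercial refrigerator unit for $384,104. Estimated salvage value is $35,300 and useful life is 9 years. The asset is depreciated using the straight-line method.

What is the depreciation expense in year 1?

Depreciable base = $384,104 − $35,300 = $348,804.
Annual expense = $348,804 / 9 = $38,756.

$38,756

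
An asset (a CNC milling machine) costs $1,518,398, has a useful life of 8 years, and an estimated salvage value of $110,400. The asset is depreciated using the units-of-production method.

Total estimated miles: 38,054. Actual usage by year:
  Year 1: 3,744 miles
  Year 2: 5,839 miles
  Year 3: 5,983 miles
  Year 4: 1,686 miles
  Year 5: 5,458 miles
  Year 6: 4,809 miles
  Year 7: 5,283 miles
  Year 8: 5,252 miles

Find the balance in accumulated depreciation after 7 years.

Depreciable base = $1,518,398 − $110,400 = $1,407,998.
Rate = $1,407,998 / 38,054 miles = $37 per mile.
Year 1: 3,744 × $37 = $138,528. Book value $1,379,870.
Year 2: 5,839 × $37 = $216,043. Book value $1,163,827.
Year 3: 5,983 × $37 = $221,371. Book value $942,456.
Year 4: 1,686 × $37 = $62,382. Book value $880,074.
Year 5: 5,458 × $37 = $201,946. Book value $678,128.
Year 6: 4,809 × $37 = $177,933. Book value $500,195.
Year 7: 5,283 × $37 = $195,471. Book value $304,724.
Accumulated through year 7 = $1,518,398 − $304,724 = $1,213,674.

$1,213,674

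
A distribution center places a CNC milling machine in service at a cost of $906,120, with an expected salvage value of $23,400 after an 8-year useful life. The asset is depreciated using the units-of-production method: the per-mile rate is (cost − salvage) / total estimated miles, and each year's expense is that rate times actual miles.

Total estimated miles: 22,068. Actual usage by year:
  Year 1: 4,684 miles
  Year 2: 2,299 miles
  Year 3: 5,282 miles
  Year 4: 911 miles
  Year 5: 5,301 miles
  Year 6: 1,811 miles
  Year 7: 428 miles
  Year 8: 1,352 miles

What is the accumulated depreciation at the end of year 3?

Depreciable base = $906,120 − $23,400 = $882,720.
Rate = $882,720 / 22,068 miles = $40 per mile.
Year 1: 4,684 × $40 = $187,360. Book value $718,760.
Year 2: 2,299 × $40 = $91,960. Book value $626,800.
Year 3: 5,282 × $40 = $211,280. Book value $415,520.
Accumulated through year 3 = $906,120 − $415,520 = $490,600.

$490,600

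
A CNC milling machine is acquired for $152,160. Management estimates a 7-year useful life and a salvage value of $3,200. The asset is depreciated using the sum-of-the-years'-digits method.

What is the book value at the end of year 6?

Depreciable base = $152,160 − $3,200 = $148,960.
Sum of the years' digits = 7+6+5+4+3+2+1 = 28.
Year 1: $148,960 × 7/28 = $37,240. Book value $114,920.
Year 2: $148,960 × 6/28 = $31,920. Book value $83,000.
Year 3: $148,960 × 5/28 = $26,600. Book value $56,400.
Year 4: $148,960 × 4/28 = $21,280. Book value $35,120.
Year 5: $148,960 × 3/28 = $15,960. Book value $19,160.
Year 6: $148,960 × 2/28 = $10,640. Book value $8,520.

$8,520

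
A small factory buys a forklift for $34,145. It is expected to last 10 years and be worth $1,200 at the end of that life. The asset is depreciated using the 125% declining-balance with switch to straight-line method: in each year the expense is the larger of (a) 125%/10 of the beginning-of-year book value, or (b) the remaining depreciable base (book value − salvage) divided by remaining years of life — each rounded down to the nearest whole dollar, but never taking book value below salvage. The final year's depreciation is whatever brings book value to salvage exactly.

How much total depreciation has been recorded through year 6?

$20,557

Depreciable base = $34,145 − $1,200 = $32,945.
Year 1: DB = ⌊$34,145 × 125%/10⌋ = $4,268; SL = ⌊$32,945/10⌋ = $3,294 → take DB $4,268. Book value $29,877.
Year 2: DB = ⌊$29,877 × 125%/10⌋ = $3,734; SL = ⌊$28,677/9⌋ = $3,186 → take DB $3,734. Book value $26,143.
Year 3: DB = ⌊$26,143 × 125%/10⌋ = $3,267; SL = ⌊$24,943/8⌋ = $3,117 → take DB $3,267. Book value $22,876.
Year 4: DB = ⌊$22,876 × 125%/10⌋ = $2,859; SL = ⌊$21,676/7⌋ = $3,096 → take SL $3,096. Book value $19,780.
Year 5: DB = ⌊$19,780 × 125%/10⌋ = $2,472; SL = ⌊$18,580/6⌋ = $3,096 → take SL $3,096. Book value $16,684.
Year 6: DB = ⌊$16,684 × 125%/10⌋ = $2,085; SL = ⌊$15,484/5⌋ = $3,096 → take SL $3,096. Book value $13,588.
Accumulated through year 6 = $34,145 − $13,588 = $20,557.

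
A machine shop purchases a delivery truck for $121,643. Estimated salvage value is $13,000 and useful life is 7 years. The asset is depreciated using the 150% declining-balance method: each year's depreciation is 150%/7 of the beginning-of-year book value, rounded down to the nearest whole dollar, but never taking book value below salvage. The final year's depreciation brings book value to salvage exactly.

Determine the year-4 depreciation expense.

Depreciable base = $121,643 − $13,000 = $108,643.
Year 1: ⌊$121,643 × 150%/7⌋ = $26,066. Book value $95,577.
Year 2: ⌊$95,577 × 150%/7⌋ = $20,480. Book value $75,097.
Year 3: ⌊$75,097 × 150%/7⌋ = $16,092. Book value $59,005.
Year 4: ⌊$59,005 × 150%/7⌋ = $12,643. Book value $46,362.

$12,643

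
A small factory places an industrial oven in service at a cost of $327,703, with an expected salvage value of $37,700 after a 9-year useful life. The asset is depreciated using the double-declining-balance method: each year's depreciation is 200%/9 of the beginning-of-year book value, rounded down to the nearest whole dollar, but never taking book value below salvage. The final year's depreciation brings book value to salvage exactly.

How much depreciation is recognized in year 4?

Depreciable base = $327,703 − $37,700 = $290,003.
Year 1: ⌊$327,703 × 200%/9⌋ = $72,822. Book value $254,881.
Year 2: ⌊$254,881 × 200%/9⌋ = $56,640. Book value $198,241.
Year 3: ⌊$198,241 × 200%/9⌋ = $44,053. Book value $154,188.
Year 4: ⌊$154,188 × 200%/9⌋ = $34,264. Book value $119,924.

$34,264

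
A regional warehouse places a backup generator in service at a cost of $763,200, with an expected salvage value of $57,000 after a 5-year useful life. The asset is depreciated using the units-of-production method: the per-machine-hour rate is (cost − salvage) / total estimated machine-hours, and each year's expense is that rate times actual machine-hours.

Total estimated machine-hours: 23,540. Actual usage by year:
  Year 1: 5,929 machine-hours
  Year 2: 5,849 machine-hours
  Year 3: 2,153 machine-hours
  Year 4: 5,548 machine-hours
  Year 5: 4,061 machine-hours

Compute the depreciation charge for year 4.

Depreciable base = $763,200 − $57,000 = $706,200.
Rate = $706,200 / 23,540 machine-hours = $30 per machine-hour.
Year 1: 5,929 × $30 = $177,870. Book value $585,330.
Year 2: 5,849 × $30 = $175,470. Book value $409,860.
Year 3: 2,153 × $30 = $64,590. Book value $345,270.
Year 4: 5,548 × $30 = $166,440. Book value $178,830.

$166,440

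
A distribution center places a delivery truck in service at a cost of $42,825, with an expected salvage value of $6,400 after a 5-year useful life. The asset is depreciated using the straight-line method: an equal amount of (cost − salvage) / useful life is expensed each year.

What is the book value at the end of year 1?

$35,540

Depreciable base = $42,825 − $6,400 = $36,425.
Annual expense = $36,425 / 5 = $7,285.
End of year 1: book value $35,540.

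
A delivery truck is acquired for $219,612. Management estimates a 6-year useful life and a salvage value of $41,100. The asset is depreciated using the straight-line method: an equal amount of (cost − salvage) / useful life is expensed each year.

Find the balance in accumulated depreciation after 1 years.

Depreciable base = $219,612 − $41,100 = $178,512.
Annual expense = $178,512 / 6 = $29,752.
End of year 1: book value $189,860.
Accumulated through year 1 = $219,612 − $189,860 = $29,752.

$29,752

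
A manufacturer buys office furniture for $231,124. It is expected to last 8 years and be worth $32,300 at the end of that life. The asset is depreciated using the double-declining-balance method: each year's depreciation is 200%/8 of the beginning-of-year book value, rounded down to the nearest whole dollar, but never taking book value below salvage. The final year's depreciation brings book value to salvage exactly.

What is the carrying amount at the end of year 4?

Depreciable base = $231,124 − $32,300 = $198,824.
Year 1: ⌊$231,124 × 200%/8⌋ = $57,781. Book value $173,343.
Year 2: ⌊$173,343 × 200%/8⌋ = $43,335. Book value $130,008.
Year 3: ⌊$130,008 × 200%/8⌋ = $32,502. Book value $97,506.
Year 4: ⌊$97,506 × 200%/8⌋ = $24,376. Book value $73,130.

$73,130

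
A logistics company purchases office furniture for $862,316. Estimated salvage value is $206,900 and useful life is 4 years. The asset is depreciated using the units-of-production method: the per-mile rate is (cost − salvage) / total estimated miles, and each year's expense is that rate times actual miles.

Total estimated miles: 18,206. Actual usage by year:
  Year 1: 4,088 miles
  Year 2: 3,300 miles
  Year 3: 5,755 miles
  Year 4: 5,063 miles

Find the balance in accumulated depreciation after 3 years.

Depreciable base = $862,316 − $206,900 = $655,416.
Rate = $655,416 / 18,206 miles = $36 per mile.
Year 1: 4,088 × $36 = $147,168. Book value $715,148.
Year 2: 3,300 × $36 = $118,800. Book value $596,348.
Year 3: 5,755 × $36 = $207,180. Book value $389,168.
Accumulated through year 3 = $862,316 − $389,168 = $473,148.

$473,148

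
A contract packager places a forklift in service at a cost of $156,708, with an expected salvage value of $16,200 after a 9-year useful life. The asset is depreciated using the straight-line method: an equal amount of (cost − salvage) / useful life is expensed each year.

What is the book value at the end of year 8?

Depreciable base = $156,708 − $16,200 = $140,508.
Annual expense = $140,508 / 9 = $15,612.
End of year 1: book value $141,096.
End of year 2: book value $125,484.
End of year 3: book value $109,872.
End of year 4: book value $94,260.
End of year 5: book value $78,648.
End of year 6: book value $63,036.
End of year 7: book value $47,424.
End of year 8: book value $31,812.

$31,812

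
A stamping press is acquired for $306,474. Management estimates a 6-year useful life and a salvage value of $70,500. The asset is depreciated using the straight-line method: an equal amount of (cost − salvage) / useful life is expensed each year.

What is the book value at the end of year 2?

Depreciable base = $306,474 − $70,500 = $235,974.
Annual expense = $235,974 / 6 = $39,329.
End of year 1: book value $267,145.
End of year 2: book value $227,816.

$227,816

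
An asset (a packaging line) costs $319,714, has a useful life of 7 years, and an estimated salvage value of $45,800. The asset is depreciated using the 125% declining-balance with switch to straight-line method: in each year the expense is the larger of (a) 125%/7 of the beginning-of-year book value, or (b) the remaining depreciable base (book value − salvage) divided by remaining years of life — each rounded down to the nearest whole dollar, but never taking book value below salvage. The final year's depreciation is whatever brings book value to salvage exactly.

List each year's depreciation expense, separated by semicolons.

$57,091; $46,896; $38,522; $32,851; $32,851; $32,851; $32,852

Depreciable base = $319,714 − $45,800 = $273,914.
Year 1: DB = ⌊$319,714 × 125%/7⌋ = $57,091; SL = ⌊$273,914/7⌋ = $39,130 → take DB $57,091. Book value $262,623.
Year 2: DB = ⌊$262,623 × 125%/7⌋ = $46,896; SL = ⌊$216,823/6⌋ = $36,137 → take DB $46,896. Book value $215,727.
Year 3: DB = ⌊$215,727 × 125%/7⌋ = $38,522; SL = ⌊$169,927/5⌋ = $33,985 → take DB $38,522. Book value $177,205.
Year 4: DB = ⌊$177,205 × 125%/7⌋ = $31,643; SL = ⌊$131,405/4⌋ = $32,851 → take SL $32,851. Book value $144,354.
Year 5: DB = ⌊$144,354 × 125%/7⌋ = $25,777; SL = ⌊$98,554/3⌋ = $32,851 → take SL $32,851. Book value $111,503.
Year 6: DB = ⌊$111,503 × 125%/7⌋ = $19,911; SL = ⌊$65,703/2⌋ = $32,851 → take SL $32,851. Book value $78,652.
Year 7 (final): $78,652 − $45,800 = $32,852. Book value $45,800.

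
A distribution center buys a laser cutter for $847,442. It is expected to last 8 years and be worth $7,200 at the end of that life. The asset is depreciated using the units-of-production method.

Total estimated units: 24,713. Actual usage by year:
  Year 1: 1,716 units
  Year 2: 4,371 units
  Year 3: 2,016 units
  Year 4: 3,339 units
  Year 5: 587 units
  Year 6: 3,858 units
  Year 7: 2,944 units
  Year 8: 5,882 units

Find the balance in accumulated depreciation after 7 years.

Depreciable base = $847,442 − $7,200 = $840,242.
Rate = $840,242 / 24,713 units = $34 per unit.
Year 1: 1,716 × $34 = $58,344. Book value $789,098.
Year 2: 4,371 × $34 = $148,614. Book value $640,484.
Year 3: 2,016 × $34 = $68,544. Book value $571,940.
Year 4: 3,339 × $34 = $113,526. Book value $458,414.
Year 5: 587 × $34 = $19,958. Book value $438,456.
Year 6: 3,858 × $34 = $131,172. Book value $307,284.
Year 7: 2,944 × $34 = $100,096. Book value $207,188.
Accumulated through year 7 = $847,442 − $207,188 = $640,254.

$640,254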